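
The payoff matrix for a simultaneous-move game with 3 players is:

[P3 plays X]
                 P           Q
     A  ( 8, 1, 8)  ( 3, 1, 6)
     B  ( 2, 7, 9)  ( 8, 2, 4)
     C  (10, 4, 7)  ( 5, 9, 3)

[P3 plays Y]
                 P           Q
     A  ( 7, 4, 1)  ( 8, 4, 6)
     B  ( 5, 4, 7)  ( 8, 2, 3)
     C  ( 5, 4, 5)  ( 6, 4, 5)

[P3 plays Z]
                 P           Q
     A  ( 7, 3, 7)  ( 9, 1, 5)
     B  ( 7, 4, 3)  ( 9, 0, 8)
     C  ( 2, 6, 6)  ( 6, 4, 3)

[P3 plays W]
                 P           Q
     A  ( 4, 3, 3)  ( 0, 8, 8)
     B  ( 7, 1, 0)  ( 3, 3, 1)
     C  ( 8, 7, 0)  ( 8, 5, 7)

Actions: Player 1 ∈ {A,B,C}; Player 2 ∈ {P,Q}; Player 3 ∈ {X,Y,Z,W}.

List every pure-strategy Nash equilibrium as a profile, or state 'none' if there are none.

(A,P,X): not NE [P1→C gives 10>8]
(A,P,Y): not NE [P3→X gives 8>1]
(A,P,Z): not NE [P3→X gives 8>7]
(A,P,W): not NE [P1→C gives 8>4; P2→Q gives 8>3; P3→X gives 8>3]
(A,Q,X): not NE [P1→B gives 8>3; P3→W gives 8>6]
(A,Q,Y): not NE [P3→W gives 8>6]
(A,Q,Z): not NE [P2→P gives 3>1; P3→W gives 8>5]
(A,Q,W): not NE [P1→C gives 8>0]
(B,P,X): not NE [P1→C gives 10>2]
(B,P,Y): not NE [P1→A gives 7>5; P3→X gives 9>7]
(B,P,Z): not NE [P3→X gives 9>3]
(B,P,W): not NE [P1→C gives 8>7; P2→Q gives 3>1; P3→X gives 9>0]
(B,Q,X): not NE [P2→P gives 7>2; P3→Z gives 8>4]
(B,Q,Y): not NE [P2→P gives 4>2; P3→Z gives 8>3]
(B,Q,Z): not NE [P2→P gives 4>0]
(B,Q,W): not NE [P1→C gives 8>3; P3→Z gives 8>1]
(C,P,X): not NE [P2→Q gives 9>4]
(C,P,Y): not NE [P1→A gives 7>5; P3→X gives 7>5]
(C,P,Z): not NE [P1→B gives 7>2; P3→X gives 7>6]
(C,P,W): not NE [P3→X gives 7>0]
(C,Q,X): not NE [P1→B gives 8>5; P3→W gives 7>3]
(C,Q,Y): not NE [P1→B gives 8>6; P3→W gives 7>5]
(C,Q,Z): not NE [P1→B gives 9>6; P2→P gives 6>4; P3→W gives 7>3]
(C,Q,W): not NE [P2→P gives 7>5]

No pure NE.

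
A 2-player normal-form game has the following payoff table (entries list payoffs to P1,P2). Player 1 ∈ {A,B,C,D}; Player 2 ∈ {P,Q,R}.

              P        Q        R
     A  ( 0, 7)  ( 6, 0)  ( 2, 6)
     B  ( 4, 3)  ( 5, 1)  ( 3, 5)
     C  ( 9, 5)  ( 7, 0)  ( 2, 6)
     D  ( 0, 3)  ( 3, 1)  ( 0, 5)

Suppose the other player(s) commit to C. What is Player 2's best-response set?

u_2(P vs C) = 5
u_2(Q vs C) = 0
u_2(R vs C) = 6
max payoff 6 at {R}

P2 best: {R}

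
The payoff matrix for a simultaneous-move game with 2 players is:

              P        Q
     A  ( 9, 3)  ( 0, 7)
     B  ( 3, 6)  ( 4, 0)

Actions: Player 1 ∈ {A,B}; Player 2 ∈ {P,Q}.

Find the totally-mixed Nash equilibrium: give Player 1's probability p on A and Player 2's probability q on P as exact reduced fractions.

P1 indiff ⇒ q·9+(1-q)·0 = q·3+(1-q)·4 ⇒ q(6) = (1-q)(4) ⇒ q = 2/5
P2 indiff ⇒ p·3+(1-p)·6 = p·7+(1-p)·0 ⇒ p(-4) = (1-p)(-6) ⇒ p = 3/5

(p,q) = (3/5, 2/5)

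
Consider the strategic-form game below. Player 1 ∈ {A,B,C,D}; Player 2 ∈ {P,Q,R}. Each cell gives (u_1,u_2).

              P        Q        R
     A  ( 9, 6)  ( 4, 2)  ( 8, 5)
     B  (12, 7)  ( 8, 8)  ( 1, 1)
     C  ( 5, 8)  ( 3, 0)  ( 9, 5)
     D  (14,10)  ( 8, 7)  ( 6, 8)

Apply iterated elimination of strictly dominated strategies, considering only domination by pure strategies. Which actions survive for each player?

P2 drop R (P beats it: A:6>5 B:7>1 C:8>5 D:10>8)
P1 drop A (B beats it: P:12>9 Q:8>4)
P1 drop C (B beats it: P:12>5 Q:8>3)
P1→{B,D} P2→{P,Q}

Survivors P1:{B,D} P2:{P,Q}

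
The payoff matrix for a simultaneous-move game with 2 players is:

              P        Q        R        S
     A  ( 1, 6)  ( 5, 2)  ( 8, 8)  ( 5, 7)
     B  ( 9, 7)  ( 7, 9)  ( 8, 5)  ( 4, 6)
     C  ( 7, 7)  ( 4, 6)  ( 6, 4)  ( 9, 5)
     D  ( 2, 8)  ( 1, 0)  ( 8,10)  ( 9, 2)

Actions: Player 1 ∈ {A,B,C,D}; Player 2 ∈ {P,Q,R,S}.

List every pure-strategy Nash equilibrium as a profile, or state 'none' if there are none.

(A,P): not NE [P1→B gives 9>1; P2→R gives 8>6]
(A,Q): not NE [P1→B gives 7>5; P2→R gives 8>2]
(A,R): NE
(A,S): not NE [P1→D gives 9>5; P2→R gives 8>7]
(B,P): not NE [P2→Q gives 9>7]
(B,Q): NE
(B,R): not NE [P2→Q gives 9>5]
(B,S): not NE [P1→D gives 9>4; P2→Q gives 9>6]
(C,P): not NE [P1→B gives 9>7]
(C,Q): not NE [P1→B gives 7>4; P2→P gives 7>6]
(C,R): not NE [P1→D gives 8>6; P2→P gives 7>4]
(C,S): not NE [P2→P gives 7>5]
(D,P): not NE [P1→B gives 9>2; P2→R gives 10>8]
(D,Q): not NE [P1→B gives 7>1; P2→R gives 10>0]
(D,R): NE
(D,S): not NE [P2→R gives 10>2]

PSNE = {(A,R), (B,Q), (D,R)}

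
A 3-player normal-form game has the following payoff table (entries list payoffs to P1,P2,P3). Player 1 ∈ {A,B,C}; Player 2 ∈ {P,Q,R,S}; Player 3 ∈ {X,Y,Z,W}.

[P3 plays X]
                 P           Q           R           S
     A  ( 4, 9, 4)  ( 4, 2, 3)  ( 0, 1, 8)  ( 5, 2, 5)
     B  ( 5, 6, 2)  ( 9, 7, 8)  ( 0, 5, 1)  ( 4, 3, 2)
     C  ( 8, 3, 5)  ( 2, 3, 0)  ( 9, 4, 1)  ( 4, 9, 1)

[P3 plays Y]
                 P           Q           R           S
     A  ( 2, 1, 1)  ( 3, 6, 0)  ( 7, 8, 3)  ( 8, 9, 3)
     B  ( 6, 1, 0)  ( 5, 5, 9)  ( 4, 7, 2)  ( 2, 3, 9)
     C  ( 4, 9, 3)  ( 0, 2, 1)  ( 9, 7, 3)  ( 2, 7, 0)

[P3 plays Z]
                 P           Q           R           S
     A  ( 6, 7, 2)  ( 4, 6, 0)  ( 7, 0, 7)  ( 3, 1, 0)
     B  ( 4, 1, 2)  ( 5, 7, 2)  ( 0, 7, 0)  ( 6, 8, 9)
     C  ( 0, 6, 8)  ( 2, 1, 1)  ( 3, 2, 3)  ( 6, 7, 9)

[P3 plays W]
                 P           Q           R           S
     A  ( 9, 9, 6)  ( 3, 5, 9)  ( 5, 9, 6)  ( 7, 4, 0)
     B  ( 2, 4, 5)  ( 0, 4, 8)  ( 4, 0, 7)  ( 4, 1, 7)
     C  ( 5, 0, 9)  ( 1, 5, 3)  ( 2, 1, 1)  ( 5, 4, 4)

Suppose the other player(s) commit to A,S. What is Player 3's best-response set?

u_3(X vs A,S) = 5
u_3(Y vs A,S) = 3
u_3(Z vs A,S) = 0
u_3(W vs A,S) = 0
max payoff 5 at {X}

argmax u_3 = {X}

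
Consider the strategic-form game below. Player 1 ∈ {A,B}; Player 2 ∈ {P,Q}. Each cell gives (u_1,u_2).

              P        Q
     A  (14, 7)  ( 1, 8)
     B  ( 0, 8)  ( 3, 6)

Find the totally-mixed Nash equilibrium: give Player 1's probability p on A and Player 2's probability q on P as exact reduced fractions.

(p,q) = (2/3, 1/8)

P1 indiff ⇒ q·14+(1-q)·1 = q·0+(1-q)·3 ⇒ q(14) = (1-q)(2) ⇒ q = 1/8
P2 indiff ⇒ p·7+(1-p)·8 = p·8+(1-p)·6 ⇒ p(-1) = (1-p)(-2) ⇒ p = 2/3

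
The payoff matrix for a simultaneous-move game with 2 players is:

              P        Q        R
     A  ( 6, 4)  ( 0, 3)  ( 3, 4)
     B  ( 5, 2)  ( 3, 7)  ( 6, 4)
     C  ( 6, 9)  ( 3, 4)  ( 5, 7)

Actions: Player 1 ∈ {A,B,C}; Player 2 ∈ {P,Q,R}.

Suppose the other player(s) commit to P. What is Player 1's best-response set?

u_1(A vs P) = 6
u_1(B vs P) = 5
u_1(C vs P) = 6
max payoff 6 at {A,C}

P1 best: {A,C}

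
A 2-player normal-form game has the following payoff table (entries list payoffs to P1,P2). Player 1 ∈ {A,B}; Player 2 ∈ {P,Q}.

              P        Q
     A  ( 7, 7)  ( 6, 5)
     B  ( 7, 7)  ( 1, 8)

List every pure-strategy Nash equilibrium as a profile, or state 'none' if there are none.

(A,P): NE
(A,Q): not NE [P2→P gives 7>5]
(B,P): not NE [P2→Q gives 8>7]
(B,Q): not NE [P1→A gives 6>1]

PSNE = {(A,P)}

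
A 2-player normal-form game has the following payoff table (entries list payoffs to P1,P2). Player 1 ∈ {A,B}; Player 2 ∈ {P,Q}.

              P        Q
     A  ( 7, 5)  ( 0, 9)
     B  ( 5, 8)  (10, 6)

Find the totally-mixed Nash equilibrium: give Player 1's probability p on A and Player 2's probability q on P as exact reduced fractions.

P1 mixes 1/3 on A; P2 mixes 5/6 on P

P1 indiff ⇒ q·7+(1-q)·0 = q·5+(1-q)·10 ⇒ q(2) = (1-q)(10) ⇒ q = 5/6
P2 indiff ⇒ p·5+(1-p)·8 = p·9+(1-p)·6 ⇒ p(-4) = (1-p)(-2) ⇒ p = 1/3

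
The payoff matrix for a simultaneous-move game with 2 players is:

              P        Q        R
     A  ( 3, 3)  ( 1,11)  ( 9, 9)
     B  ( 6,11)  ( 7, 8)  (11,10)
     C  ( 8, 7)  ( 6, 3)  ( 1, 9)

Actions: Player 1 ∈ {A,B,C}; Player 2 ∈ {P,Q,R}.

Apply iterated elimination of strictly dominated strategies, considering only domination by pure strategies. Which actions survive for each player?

Remaining: P1:{B,C} P2:{P,R}

P1 drop A (B beats it: P:6>3 Q:7>1 R:11>9)
P2 drop Q (P beats it: B:11>8 C:7>3)
P1→{B,C} P2→{P,R}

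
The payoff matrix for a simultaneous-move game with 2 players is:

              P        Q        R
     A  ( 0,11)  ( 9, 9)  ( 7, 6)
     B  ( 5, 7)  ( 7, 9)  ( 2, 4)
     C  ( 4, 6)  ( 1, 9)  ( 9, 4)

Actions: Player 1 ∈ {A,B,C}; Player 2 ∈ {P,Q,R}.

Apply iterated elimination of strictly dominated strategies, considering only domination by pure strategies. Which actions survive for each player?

IESDS → P1:{A,B} P2:{P,Q}

P2 drop R (P beats it: A:11>6 B:7>4 C:6>4)
P1 drop C (B beats it: P:5>4 Q:7>1)
P1→{A,B} P2→{P,Q}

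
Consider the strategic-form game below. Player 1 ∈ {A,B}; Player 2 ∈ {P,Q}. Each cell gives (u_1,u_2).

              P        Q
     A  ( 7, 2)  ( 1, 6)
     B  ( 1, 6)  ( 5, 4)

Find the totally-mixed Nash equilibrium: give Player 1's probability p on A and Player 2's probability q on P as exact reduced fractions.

P1 indiff ⇒ q·7+(1-q)·1 = q·1+(1-q)·5 ⇒ q(6) = (1-q)(4) ⇒ q = 2/5
P2 indiff ⇒ p·2+(1-p)·6 = p·6+(1-p)·4 ⇒ p(-4) = (1-p)(-2) ⇒ p = 1/3

P1 mixes 1/3 on A; P2 mixes 2/5 on P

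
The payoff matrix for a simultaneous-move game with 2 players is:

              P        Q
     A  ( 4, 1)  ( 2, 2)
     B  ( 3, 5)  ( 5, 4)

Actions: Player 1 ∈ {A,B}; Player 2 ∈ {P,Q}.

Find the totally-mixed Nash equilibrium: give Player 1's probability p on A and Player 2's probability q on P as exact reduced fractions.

P1 indiff ⇒ q·4+(1-q)·2 = q·3+(1-q)·5 ⇒ q(1) = (1-q)(3) ⇒ q = 3/4
P2 indiff ⇒ p·1+(1-p)·5 = p·2+(1-p)·4 ⇒ p(-1) = (1-p)(-1) ⇒ p = 1/2

P1 mixes 1/2 on A; P2 mixes 3/4 on P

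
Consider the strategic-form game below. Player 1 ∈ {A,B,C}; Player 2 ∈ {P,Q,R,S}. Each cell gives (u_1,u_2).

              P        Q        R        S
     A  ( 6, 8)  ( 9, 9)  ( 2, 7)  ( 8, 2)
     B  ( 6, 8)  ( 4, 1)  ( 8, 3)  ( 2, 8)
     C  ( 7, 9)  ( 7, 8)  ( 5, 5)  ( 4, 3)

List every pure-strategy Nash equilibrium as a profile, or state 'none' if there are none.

Nash profiles: (A,Q), (C,P)

(A,P): not NE [P1→C gives 7>6; P2→Q gives 9>8]
(A,Q): NE
(A,R): not NE [P1→B gives 8>2; P2→Q gives 9>7]
(A,S): not NE [P2→Q gives 9>2]
(B,P): not NE [P1→C gives 7>6]
(B,Q): not NE [P1→A gives 9>4; P2→S gives 8>1]
(B,R): not NE [P2→S gives 8>3]
(B,S): not NE [P1→A gives 8>2]
(C,P): NE
(C,Q): not NE [P1→A gives 9>7; P2→P gives 9>8]
(C,R): not NE [P1→B gives 8>5; P2→P gives 9>5]
(C,S): not NE [P1→A gives 8>4; P2→P gives 9>3]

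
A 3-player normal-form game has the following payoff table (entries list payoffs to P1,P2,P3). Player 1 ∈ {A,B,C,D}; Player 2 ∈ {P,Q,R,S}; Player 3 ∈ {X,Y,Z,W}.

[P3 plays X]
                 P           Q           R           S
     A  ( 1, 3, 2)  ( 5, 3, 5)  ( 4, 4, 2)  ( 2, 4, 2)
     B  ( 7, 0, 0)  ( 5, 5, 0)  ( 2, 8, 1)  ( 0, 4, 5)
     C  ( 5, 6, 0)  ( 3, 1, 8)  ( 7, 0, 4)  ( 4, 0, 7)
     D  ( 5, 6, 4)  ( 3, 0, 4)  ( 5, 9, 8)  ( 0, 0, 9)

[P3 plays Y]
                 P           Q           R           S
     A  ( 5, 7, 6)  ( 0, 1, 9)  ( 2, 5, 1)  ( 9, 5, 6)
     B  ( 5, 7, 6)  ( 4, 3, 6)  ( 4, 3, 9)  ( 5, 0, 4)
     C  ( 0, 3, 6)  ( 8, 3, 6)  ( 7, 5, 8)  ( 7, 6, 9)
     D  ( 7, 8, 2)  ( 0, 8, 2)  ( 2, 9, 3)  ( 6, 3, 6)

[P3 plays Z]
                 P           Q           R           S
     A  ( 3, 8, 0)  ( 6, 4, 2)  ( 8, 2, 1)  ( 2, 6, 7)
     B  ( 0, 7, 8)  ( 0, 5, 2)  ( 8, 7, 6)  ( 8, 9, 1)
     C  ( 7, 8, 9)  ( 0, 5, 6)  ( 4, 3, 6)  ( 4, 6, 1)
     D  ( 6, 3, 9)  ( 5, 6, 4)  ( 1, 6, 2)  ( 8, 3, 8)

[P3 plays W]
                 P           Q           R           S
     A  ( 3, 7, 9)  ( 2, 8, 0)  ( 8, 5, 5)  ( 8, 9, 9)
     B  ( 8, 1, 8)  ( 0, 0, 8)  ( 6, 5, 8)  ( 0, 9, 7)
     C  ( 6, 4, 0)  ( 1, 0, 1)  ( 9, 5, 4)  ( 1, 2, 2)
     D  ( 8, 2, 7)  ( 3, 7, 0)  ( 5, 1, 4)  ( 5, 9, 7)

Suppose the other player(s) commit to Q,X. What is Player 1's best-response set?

argmax u_1 = {A,B}

u_1(A vs Q,X) = 5
u_1(B vs Q,X) = 5
u_1(C vs Q,X) = 3
u_1(D vs Q,X) = 3
max payoff 5 at {A,B}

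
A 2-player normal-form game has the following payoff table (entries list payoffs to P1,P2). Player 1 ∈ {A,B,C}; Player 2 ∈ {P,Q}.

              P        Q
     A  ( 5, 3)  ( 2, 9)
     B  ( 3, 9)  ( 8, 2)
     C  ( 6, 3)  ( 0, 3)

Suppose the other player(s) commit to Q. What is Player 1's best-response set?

u_1(A vs Q) = 2
u_1(B vs Q) = 8
u_1(C vs Q) = 0
max payoff 8 at {B}

argmax u_1 = {B}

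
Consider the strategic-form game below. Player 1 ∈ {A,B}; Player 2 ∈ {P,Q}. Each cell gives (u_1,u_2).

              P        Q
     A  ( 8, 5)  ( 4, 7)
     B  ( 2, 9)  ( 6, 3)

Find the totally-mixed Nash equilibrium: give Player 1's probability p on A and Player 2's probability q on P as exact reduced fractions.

(p,q) = (3/4, 1/4)

P1 indiff ⇒ q·8+(1-q)·4 = q·2+(1-q)·6 ⇒ q(6) = (1-q)(2) ⇒ q = 1/4
P2 indiff ⇒ p·5+(1-p)·9 = p·7+(1-p)·3 ⇒ p(-2) = (1-p)(-6) ⇒ p = 3/4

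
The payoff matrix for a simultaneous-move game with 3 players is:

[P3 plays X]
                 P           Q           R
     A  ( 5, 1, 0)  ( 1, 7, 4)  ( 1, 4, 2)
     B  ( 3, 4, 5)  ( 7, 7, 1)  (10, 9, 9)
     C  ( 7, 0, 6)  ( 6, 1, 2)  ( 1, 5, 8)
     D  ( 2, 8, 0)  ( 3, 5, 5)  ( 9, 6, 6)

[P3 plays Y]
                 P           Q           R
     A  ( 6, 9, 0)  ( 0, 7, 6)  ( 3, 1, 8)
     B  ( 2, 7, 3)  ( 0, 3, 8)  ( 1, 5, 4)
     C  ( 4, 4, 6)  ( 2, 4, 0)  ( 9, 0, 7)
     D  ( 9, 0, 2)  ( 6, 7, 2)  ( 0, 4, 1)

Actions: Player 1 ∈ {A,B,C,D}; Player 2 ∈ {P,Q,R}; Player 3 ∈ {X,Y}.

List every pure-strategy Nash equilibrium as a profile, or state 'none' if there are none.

(A,P,X): not NE [P1→C gives 7>5; P2→Q gives 7>1]
(A,P,Y): not NE [P1→D gives 9>6]
(A,Q,X): not NE [P1→B gives 7>1; P3→Y gives 6>4]
(A,Q,Y): not NE [P1→D gives 6>0; P2→P gives 9>7]
(A,R,X): not NE [P1→B gives 10>1; P2→Q gives 7>4; P3→Y gives 8>2]
(A,R,Y): not NE [P1→C gives 9>3; P2→P gives 9>1]
(B,P,X): not NE [P1→C gives 7>3; P2→R gives 9>4]
(B,P,Y): not NE [P1→D gives 9>2; P3→X gives 5>3]
(B,Q,X): not NE [P2→R gives 9>7; P3→Y gives 8>1]
(B,Q,Y): not NE [P1→D gives 6>0; P2→P gives 7>3]
(B,R,X): NE
(B,R,Y): not NE [P1→C gives 9>1; P2→P gives 7>5; P3→X gives 9>4]
(C,P,X): not NE [P2→R gives 5>0]
(C,P,Y): not NE [P1→D gives 9>4]
(C,Q,X): not NE [P1→B gives 7>6; P2→R gives 5>1]
(C,Q,Y): not NE [P1→D gives 6>2; P3→X gives 2>0]
(C,R,X): not NE [P1→B gives 10>1]
(C,R,Y): not NE [P2→Q gives 4>0; P3→X gives 8>7]
(D,P,X): not NE [P1→C gives 7>2; P3→Y gives 2>0]
(D,P,Y): not NE [P2→Q gives 7>0]
(D,Q,X): not NE [P1→B gives 7>3; P2→P gives 8>5]
(D,Q,Y): not NE [P3→X gives 5>2]
(D,R,X): not NE [P1→B gives 10>9; P2→P gives 8>6]
(D,R,Y): not NE [P1→C gives 9>0; P2→Q gives 7>4; P3→X gives 6>1]

PSNE = {(B,R,X)}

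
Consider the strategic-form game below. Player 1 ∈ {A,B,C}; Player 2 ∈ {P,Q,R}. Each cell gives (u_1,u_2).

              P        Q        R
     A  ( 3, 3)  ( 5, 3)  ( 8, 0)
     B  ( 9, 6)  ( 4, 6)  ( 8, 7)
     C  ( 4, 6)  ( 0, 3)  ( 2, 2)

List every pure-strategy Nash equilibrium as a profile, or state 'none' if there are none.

(A,P): not NE [P1→B gives 9>3]
(A,Q): NE
(A,R): not NE [P2→Q gives 3>0]
(B,P): not NE [P2→R gives 7>6]
(B,Q): not NE [P1→A gives 5>4; P2→R gives 7>6]
(B,R): NE
(C,P): not NE [P1→B gives 9>4]
(C,Q): not NE [P1→A gives 5>0; P2→P gives 6>3]
(C,R): not NE [P1→B gives 8>2; P2→P gives 6>2]

Nash profiles: (A,Q), (B,R)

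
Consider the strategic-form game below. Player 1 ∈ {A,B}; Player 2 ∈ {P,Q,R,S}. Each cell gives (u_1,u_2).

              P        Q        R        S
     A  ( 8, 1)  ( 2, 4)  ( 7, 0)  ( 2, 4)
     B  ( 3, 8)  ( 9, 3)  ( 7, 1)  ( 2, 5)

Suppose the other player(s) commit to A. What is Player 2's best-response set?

u_2(P vs A) = 1
u_2(Q vs A) = 4
u_2(R vs A) = 0
u_2(S vs A) = 4
max payoff 4 at {Q,S}

P2 best: {Q,S}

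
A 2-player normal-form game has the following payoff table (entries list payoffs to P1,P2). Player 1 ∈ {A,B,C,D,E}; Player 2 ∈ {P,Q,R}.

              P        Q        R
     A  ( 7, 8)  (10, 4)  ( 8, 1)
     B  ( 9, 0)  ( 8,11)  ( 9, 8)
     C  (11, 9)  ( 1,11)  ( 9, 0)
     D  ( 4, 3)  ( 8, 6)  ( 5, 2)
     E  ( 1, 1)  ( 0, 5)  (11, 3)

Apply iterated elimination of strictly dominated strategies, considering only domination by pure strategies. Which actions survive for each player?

P1 drop D (A beats it: P:7>4 Q:10>8 R:8>5)
P2 drop R (Q beats it: A:4>1 B:11>8 C:11>0 E:5>3)
P1 drop E (A beats it: P:7>1 Q:10>0)
P1→{A,B,C} P2→{P,Q}

Remaining: P1:{A,B,C} P2:{P,Q}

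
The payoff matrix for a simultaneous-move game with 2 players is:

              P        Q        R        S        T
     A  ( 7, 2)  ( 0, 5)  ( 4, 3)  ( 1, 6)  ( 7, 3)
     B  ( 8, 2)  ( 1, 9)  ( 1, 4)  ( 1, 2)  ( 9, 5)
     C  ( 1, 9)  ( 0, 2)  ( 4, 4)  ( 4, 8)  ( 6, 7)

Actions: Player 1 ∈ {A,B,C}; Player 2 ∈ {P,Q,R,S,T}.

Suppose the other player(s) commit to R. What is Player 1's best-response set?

BR_1 = {A,C}

u_1(A vs R) = 4
u_1(B vs R) = 1
u_1(C vs R) = 4
max payoff 4 at {A,C}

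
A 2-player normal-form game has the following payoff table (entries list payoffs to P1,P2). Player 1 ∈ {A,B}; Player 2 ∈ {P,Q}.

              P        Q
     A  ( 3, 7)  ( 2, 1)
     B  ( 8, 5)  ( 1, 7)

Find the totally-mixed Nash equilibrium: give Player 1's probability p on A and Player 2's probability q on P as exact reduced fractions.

P1 mixes 1/4 on A; P2 mixes 1/6 on P

P1 indiff ⇒ q·3+(1-q)·2 = q·8+(1-q)·1 ⇒ q(-5) = (1-q)(-1) ⇒ q = 1/6
P2 indiff ⇒ p·7+(1-p)·5 = p·1+(1-p)·7 ⇒ p(6) = (1-p)(2) ⇒ p = 1/4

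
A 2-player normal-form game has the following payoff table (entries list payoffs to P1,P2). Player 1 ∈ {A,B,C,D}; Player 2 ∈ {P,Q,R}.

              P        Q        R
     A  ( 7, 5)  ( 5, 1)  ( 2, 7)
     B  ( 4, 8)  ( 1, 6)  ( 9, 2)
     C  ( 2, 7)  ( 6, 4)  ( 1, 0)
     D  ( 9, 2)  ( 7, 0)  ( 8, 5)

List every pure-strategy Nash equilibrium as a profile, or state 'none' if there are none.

No pure NE.

(A,P): not NE [P1→D gives 9>7; P2→R gives 7>5]
(A,Q): not NE [P1→D gives 7>5; P2→R gives 7>1]
(A,R): not NE [P1→B gives 9>2]
(B,P): not NE [P1→D gives 9>4]
(B,Q): not NE [P1→D gives 7>1; P2→P gives 8>6]
(B,R): not NE [P2→P gives 8>2]
(C,P): not NE [P1→D gives 9>2]
(C,Q): not NE [P1→D gives 7>6; P2→P gives 7>4]
(C,R): not NE [P1→B gives 9>1; P2→P gives 7>0]
(D,P): not NE [P2→R gives 5>2]
(D,Q): not NE [P2→R gives 5>0]
(D,R): not NE [P1→B gives 9>8]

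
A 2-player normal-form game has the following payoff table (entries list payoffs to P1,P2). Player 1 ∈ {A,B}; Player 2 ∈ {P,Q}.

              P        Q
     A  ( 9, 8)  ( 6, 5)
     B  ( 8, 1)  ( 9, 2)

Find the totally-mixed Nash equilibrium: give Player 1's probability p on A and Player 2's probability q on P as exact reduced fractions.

(p,q) = (1/4, 3/4)

P1 indiff ⇒ q·9+(1-q)·6 = q·8+(1-q)·9 ⇒ q(1) = (1-q)(3) ⇒ q = 3/4
P2 indiff ⇒ p·8+(1-p)·1 = p·5+(1-p)·2 ⇒ p(3) = (1-p)(1) ⇒ p = 1/4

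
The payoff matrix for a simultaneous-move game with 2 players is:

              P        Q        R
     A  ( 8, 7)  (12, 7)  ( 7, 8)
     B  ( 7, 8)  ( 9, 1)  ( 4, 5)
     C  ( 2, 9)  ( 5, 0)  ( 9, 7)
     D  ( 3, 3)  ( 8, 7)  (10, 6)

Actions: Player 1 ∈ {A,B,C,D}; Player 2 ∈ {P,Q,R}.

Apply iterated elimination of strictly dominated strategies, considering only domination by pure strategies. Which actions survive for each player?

Survivors P1:{A,D} P2:{Q,R}

P1 drop B (A beats it: P:8>7 Q:12>9 R:7>4)
P1 drop C (D beats it: P:3>2 Q:8>5 R:10>9)
P2 drop P (R beats it: A:8>7 D:6>3)
P1→{A,D} P2→{Q,R}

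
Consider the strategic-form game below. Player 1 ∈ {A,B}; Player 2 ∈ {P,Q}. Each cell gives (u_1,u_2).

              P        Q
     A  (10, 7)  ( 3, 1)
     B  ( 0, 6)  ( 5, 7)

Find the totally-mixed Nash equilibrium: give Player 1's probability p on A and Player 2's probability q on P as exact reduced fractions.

P1 indiff ⇒ q·10+(1-q)·3 = q·0+(1-q)·5 ⇒ q(10) = (1-q)(2) ⇒ q = 1/6
P2 indiff ⇒ p·7+(1-p)·6 = p·1+(1-p)·7 ⇒ p(6) = (1-p)(1) ⇒ p = 1/7

p=1/7, q=1/6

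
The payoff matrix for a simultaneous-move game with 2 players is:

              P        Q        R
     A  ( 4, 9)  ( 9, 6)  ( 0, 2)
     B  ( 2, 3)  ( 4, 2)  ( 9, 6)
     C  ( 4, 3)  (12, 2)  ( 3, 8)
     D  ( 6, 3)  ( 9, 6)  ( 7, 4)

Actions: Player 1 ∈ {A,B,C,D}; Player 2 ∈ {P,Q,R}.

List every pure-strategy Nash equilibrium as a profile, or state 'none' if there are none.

(A,P): not NE [P1→D gives 6>4]
(A,Q): not NE [P1→C gives 12>9; P2→P gives 9>6]
(A,R): not NE [P1→B gives 9>0; P2→P gives 9>2]
(B,P): not NE [P1→D gives 6>2; P2→R gives 6>3]
(B,Q): not NE [P1→C gives 12>4; P2→R gives 6>2]
(B,R): NE
(C,P): not NE [P1→D gives 6>4; P2→R gives 8>3]
(C,Q): not NE [P2→R gives 8>2]
(C,R): not NE [P1→B gives 9>3]
(D,P): not NE [P2→Q gives 6>3]
(D,Q): not NE [P1→C gives 12>9]
(D,R): not NE [P1→B gives 9>7; P2→Q gives 6>4]

NE set: (B,R)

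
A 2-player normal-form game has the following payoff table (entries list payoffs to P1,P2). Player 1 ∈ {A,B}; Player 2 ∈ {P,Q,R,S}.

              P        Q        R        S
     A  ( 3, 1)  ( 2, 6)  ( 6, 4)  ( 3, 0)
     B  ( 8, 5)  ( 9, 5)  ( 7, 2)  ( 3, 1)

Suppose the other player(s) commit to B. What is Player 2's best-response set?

argmax u_2 = {P,Q}

u_2(P vs B) = 5
u_2(Q vs B) = 5
u_2(R vs B) = 2
u_2(S vs B) = 1
max payoff 5 at {P,Q}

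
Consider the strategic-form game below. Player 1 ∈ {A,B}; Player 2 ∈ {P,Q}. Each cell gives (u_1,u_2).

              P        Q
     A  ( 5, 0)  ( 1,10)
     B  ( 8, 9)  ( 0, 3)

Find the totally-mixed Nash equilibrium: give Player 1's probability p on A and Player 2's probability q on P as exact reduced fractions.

P1 indiff ⇒ q·5+(1-q)·1 = q·8+(1-q)·0 ⇒ q(-3) = (1-q)(-1) ⇒ q = 1/4
P2 indiff ⇒ p·0+(1-p)·9 = p·10+(1-p)·3 ⇒ p(-10) = (1-p)(-6) ⇒ p = 3/8

(p,q) = (3/8, 1/4)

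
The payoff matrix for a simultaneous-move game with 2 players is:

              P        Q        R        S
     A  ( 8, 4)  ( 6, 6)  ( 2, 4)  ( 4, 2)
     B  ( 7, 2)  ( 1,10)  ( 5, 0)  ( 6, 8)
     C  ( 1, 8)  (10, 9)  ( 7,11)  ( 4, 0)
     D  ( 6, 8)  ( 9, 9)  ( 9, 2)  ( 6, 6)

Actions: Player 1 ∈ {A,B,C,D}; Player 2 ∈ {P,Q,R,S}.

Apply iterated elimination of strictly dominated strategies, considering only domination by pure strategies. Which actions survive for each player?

P2 drop P (Q beats it: A:6>4 B:10>2 C:9>8 D:9>8)
P1 drop A (D beats it: Q:9>6 R:9>2 S:6>4)
P2 drop S (Q beats it: B:10>8 C:9>0 D:9>6)
P1 drop B (C beats it: Q:10>1 R:7>5)
P1→{C,D} P2→{Q,R}

Remaining: P1:{C,D} P2:{Q,R}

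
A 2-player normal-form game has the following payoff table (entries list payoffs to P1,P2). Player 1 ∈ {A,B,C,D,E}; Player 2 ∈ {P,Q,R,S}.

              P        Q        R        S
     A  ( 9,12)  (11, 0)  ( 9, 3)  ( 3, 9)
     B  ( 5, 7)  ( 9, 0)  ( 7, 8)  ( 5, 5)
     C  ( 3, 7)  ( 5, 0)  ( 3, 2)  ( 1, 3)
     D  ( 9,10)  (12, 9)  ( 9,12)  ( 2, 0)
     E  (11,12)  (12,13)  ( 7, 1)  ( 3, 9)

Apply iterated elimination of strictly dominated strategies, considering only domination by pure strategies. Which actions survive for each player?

IESDS → P1:{A,D,E} P2:{P,Q,R}

P1 drop C (A beats it: P:9>3 Q:11>5 R:9>3 S:3>1)
P2 drop S (P beats it: A:12>9 B:7>5 D:10>0 E:12>9)
P1 drop B (A beats it: P:9>5 Q:11>9 R:9>7)
P1→{A,D,E} P2→{P,Q,R}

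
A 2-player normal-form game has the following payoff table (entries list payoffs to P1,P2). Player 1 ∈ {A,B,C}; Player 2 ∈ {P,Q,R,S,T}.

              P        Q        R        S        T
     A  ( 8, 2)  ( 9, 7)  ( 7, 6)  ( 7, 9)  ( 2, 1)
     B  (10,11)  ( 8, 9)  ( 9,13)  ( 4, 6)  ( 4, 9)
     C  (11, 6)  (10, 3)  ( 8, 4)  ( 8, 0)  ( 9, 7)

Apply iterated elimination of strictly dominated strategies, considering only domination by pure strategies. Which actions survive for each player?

P1 drop A (C beats it: P:11>8 Q:10>9 R:8>7 S:8>7 T:9>2)
P2 drop Q (P beats it: B:11>9 C:6>3)
P2 drop S (P beats it: B:11>6 C:6>0)
P1→{B,C} P2→{P,R,T}

Survivors P1:{B,C} P2:{P,R,T}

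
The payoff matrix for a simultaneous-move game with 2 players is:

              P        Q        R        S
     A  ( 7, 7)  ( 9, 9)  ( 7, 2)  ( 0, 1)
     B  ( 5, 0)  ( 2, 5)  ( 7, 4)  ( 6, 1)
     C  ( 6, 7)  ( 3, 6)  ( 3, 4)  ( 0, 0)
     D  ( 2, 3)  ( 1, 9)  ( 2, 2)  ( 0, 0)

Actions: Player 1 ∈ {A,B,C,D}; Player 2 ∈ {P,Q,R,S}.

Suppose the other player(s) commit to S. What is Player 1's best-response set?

u_1(A vs S) = 0
u_1(B vs S) = 6
u_1(C vs S) = 0
u_1(D vs S) = 0
max payoff 6 at {B}

BR_1 = {B}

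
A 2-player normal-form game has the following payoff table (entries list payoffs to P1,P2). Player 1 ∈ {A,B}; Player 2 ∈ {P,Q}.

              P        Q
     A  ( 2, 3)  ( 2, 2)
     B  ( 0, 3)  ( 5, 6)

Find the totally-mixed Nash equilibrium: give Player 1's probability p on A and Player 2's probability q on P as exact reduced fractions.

P1 indiff ⇒ q·2+(1-q)·2 = q·0+(1-q)·5 ⇒ q(2) = (1-q)(3) ⇒ q = 3/5
P2 indiff ⇒ p·3+(1-p)·3 = p·2+(1-p)·6 ⇒ p(1) = (1-p)(3) ⇒ p = 3/4

P1 mixes 3/4 on A; P2 mixes 3/5 on P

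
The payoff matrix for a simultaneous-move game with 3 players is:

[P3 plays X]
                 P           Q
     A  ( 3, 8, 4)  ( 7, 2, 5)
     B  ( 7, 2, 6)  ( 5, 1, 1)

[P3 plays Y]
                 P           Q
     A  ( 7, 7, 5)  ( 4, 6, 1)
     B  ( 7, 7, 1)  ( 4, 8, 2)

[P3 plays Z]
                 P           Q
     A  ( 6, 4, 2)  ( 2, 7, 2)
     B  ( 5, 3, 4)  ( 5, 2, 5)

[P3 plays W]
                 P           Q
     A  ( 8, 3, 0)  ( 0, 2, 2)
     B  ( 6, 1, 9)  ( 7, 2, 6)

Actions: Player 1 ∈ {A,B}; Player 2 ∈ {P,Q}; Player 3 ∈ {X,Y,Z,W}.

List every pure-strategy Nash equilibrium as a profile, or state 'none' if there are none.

(A,P,X): not NE [P1→B gives 7>3; P3→Y gives 5>4]
(A,P,Y): NE
(A,P,Z): not NE [P2→Q gives 7>4; P3→Y gives 5>2]
(A,P,W): not NE [P3→Y gives 5>0]
(A,Q,X): not NE [P2→P gives 8>2]
(A,Q,Y): not NE [P2→P gives 7>6; P3→X gives 5>1]
(A,Q,Z): not NE [P1→B gives 5>2; P3→X gives 5>2]
(A,Q,W): not NE [P1→B gives 7>0; P2→P gives 3>2; P3→X gives 5>2]
(B,P,X): not NE [P3→W gives 9>6]
(B,P,Y): not NE [P2→Q gives 8>7; P3→W gives 9>1]
(B,P,Z): not NE [P1→A gives 6>5; P3→W gives 9>4]
(B,P,W): not NE [P1→A gives 8>6; P2→Q gives 2>1]
(B,Q,X): not NE [P1→A gives 7>5; P2→P gives 2>1; P3→W gives 6>1]
(B,Q,Y): not NE [P3→W gives 6>2]
(B,Q,Z): not NE [P2→P gives 3>2; P3→W gives 6>5]
(B,Q,W): NE

PSNE = {(A,P,Y), (B,Q,W)}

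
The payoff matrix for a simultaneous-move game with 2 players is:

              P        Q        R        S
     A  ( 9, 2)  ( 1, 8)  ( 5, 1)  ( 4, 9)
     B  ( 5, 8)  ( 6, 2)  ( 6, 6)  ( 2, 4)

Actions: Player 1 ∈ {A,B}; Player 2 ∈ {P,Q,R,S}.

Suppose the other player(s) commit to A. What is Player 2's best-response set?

P2 best: {S}

u_2(P vs A) = 2
u_2(Q vs A) = 8
u_2(R vs A) = 1
u_2(S vs A) = 9
max payoff 9 at {S}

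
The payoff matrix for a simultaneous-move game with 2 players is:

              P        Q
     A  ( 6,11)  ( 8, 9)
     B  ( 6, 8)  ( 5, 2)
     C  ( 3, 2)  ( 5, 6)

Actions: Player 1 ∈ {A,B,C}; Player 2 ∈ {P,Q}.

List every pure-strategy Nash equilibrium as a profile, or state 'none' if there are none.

Nash profiles: (A,P), (B,P)

(A,P): NE
(A,Q): not NE [P2→P gives 11>9]
(B,P): NE
(B,Q): not NE [P1→A gives 8>5; P2→P gives 8>2]
(C,P): not NE [P1→B gives 6>3; P2→Q gives 6>2]
(C,Q): not NE [P1→A gives 8>5]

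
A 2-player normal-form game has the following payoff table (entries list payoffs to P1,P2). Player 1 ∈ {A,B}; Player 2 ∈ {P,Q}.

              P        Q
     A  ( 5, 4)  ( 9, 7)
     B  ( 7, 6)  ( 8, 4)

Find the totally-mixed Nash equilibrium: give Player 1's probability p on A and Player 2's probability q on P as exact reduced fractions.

p=2/5, q=1/3

P1 indiff ⇒ q·5+(1-q)·9 = q·7+(1-q)·8 ⇒ q(-2) = (1-q)(-1) ⇒ q = 1/3
P2 indiff ⇒ p·4+(1-p)·6 = p·7+(1-p)·4 ⇒ p(-3) = (1-p)(-2) ⇒ p = 2/5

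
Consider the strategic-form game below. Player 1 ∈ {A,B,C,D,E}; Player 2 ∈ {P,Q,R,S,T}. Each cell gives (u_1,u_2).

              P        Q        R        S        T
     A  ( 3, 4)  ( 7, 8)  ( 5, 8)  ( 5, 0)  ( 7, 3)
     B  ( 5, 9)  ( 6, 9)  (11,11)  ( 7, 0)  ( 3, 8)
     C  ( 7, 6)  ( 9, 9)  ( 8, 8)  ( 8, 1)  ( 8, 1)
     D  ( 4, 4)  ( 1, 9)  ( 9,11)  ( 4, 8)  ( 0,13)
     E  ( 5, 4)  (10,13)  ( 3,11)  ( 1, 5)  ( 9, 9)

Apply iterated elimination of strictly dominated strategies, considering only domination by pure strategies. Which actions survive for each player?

Survivors P1:{B,C,E} P2:{Q,R}

P1 drop A (C beats it: P:7>3 Q:9>7 R:8>5 S:8>5 T:8>7)
P1 drop D (B beats it: P:5>4 Q:6>1 R:11>9 S:7>4 T:3>0)
P2 drop P (R beats it: B:11>9 C:8>6 E:11>4)
P2 drop S (Q beats it: B:9>0 C:9>1 E:13>5)
P2 drop T (Q beats it: B:9>8 C:9>1 E:13>9)
P1→{B,C,E} P2→{Q,R}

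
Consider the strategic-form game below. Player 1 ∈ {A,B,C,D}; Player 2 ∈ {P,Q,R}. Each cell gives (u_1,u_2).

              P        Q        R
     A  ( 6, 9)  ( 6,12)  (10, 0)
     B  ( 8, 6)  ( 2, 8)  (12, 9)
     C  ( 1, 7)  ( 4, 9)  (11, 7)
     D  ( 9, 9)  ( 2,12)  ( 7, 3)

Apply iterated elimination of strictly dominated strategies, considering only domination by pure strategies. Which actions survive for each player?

IESDS → P1:{A,B,C} P2:{Q,R}

P2 drop P (Q beats it: A:12>9 B:8>6 C:9>7 D:12>9)
P1 drop D (A beats it: Q:6>2 R:10>7)
P1→{A,B,C} P2→{Q,R}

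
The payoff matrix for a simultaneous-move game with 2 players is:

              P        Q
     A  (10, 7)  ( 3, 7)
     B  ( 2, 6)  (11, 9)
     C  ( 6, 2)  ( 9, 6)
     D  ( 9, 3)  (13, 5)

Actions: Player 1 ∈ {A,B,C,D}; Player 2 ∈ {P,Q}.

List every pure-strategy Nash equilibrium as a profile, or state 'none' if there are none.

PSNE = {(A,P), (D,Q)}

(A,P): NE
(A,Q): not NE [P1→D gives 13>3]
(B,P): not NE [P1→A gives 10>2; P2→Q gives 9>6]
(B,Q): not NE [P1→D gives 13>11]
(C,P): not NE [P1→A gives 10>6; P2→Q gives 6>2]
(C,Q): not NE [P1→D gives 13>9]
(D,P): not NE [P1→A gives 10>9; P2→Q gives 5>3]
(D,Q): NE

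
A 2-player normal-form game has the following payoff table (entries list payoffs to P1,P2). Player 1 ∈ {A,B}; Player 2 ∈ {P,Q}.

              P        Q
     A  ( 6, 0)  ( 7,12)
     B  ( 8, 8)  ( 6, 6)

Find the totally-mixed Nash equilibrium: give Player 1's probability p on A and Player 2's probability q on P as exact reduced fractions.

P1 mixes 1/7 on A; P2 mixes 1/3 on P

P1 indiff ⇒ q·6+(1-q)·7 = q·8+(1-q)·6 ⇒ q(-2) = (1-q)(-1) ⇒ q = 1/3
P2 indiff ⇒ p·0+(1-p)·8 = p·12+(1-p)·6 ⇒ p(-12) = (1-p)(-2) ⇒ p = 1/7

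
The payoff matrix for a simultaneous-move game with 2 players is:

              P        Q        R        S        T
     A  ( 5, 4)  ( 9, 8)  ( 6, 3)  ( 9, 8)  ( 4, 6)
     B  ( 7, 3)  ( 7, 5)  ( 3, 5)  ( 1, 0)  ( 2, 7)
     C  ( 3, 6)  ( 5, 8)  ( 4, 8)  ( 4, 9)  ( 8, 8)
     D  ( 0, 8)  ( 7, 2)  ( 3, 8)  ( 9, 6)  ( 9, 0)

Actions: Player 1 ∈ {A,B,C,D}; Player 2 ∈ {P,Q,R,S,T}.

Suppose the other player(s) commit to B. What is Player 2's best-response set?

u_2(P vs B) = 3
u_2(Q vs B) = 5
u_2(R vs B) = 5
u_2(S vs B) = 0
u_2(T vs B) = 7
max payoff 7 at {T}

BR_2 = {T}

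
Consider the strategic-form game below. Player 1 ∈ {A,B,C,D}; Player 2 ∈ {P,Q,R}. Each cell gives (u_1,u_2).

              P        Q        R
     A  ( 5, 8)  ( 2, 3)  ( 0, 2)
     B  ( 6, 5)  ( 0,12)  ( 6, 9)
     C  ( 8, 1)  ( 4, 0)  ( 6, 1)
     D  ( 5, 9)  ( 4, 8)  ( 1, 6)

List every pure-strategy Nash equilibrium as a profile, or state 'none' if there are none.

Nash profiles: (C,P), (C,R)

(A,P): not NE [P1→C gives 8>5]
(A,Q): not NE [P1→D gives 4>2; P2→P gives 8>3]
(A,R): not NE [P1→C gives 6>0; P2→P gives 8>2]
(B,P): not NE [P1→C gives 8>6; P2→Q gives 12>5]
(B,Q): not NE [P1→D gives 4>0]
(B,R): not NE [P2→Q gives 12>9]
(C,P): NE
(C,Q): not NE [P2→R gives 1>0]
(C,R): NE
(D,P): not NE [P1→C gives 8>5]
(D,Q): not NE [P2→P gives 9>8]
(D,R): not NE [P1→C gives 6>1; P2→P gives 9>6]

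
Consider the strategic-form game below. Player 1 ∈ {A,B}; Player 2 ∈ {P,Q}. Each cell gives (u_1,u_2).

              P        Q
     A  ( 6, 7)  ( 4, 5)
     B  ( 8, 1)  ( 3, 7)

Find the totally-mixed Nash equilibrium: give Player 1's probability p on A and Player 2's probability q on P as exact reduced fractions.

P1 indiff ⇒ q·6+(1-q)·4 = q·8+(1-q)·3 ⇒ q(-2) = (1-q)(-1) ⇒ q = 1/3
P2 indiff ⇒ p·7+(1-p)·1 = p·5+(1-p)·7 ⇒ p(2) = (1-p)(6) ⇒ p = 3/4

p=3/4, q=1/3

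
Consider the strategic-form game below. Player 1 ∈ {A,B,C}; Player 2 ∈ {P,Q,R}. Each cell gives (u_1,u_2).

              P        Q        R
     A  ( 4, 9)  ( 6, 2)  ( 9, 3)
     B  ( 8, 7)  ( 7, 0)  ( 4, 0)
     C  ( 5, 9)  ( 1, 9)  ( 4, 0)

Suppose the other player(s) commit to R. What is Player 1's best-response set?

argmax u_1 = {A}

u_1(A vs R) = 9
u_1(B vs R) = 4
u_1(C vs R) = 4
max payoff 9 at {A}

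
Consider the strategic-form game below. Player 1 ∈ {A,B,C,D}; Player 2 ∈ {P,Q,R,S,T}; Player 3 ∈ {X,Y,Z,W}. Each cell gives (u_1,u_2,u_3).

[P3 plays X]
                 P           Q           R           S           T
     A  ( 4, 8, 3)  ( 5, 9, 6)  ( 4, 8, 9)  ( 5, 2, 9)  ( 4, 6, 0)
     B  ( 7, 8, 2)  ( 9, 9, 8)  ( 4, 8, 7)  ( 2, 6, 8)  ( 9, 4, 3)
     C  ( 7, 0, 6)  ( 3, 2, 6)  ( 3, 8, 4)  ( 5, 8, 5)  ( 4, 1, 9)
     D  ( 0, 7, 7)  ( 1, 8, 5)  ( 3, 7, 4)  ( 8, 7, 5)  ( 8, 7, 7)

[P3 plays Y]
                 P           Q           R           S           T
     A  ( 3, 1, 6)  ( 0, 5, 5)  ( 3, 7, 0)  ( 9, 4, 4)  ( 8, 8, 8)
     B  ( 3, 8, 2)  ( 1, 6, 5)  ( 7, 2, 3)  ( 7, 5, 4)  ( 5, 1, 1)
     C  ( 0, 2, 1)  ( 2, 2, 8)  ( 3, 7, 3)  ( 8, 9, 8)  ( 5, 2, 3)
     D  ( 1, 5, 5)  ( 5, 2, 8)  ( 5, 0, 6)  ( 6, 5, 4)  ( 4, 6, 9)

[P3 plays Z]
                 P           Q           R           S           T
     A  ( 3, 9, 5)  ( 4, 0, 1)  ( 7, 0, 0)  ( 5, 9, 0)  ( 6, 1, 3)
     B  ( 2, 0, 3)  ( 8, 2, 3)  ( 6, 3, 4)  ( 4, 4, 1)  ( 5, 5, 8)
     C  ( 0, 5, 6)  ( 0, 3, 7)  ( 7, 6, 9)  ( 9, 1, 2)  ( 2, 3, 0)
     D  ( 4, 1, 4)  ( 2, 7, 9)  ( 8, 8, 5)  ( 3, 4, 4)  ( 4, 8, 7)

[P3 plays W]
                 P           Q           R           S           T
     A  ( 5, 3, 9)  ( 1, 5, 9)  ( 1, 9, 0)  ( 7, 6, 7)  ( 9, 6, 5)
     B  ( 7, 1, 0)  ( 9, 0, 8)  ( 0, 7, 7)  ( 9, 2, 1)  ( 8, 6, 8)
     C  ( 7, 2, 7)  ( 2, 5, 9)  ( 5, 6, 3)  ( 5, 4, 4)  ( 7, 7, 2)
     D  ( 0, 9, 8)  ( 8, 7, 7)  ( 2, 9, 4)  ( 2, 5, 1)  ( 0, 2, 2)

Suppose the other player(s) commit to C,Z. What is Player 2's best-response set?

BR_2 = {R}

u_2(P vs C,Z) = 5
u_2(Q vs C,Z) = 3
u_2(R vs C,Z) = 6
u_2(S vs C,Z) = 1
u_2(T vs C,Z) = 3
max payoff 6 at {R}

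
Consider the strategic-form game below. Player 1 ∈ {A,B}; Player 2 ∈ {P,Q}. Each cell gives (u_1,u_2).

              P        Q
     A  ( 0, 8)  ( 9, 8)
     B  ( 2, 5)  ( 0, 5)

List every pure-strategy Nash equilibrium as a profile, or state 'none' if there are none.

PSNE = {(A,Q), (B,P)}

(A,P): not NE [P1→B gives 2>0]
(A,Q): NE
(B,P): NE
(B,Q): not NE [P1→A gives 9>0]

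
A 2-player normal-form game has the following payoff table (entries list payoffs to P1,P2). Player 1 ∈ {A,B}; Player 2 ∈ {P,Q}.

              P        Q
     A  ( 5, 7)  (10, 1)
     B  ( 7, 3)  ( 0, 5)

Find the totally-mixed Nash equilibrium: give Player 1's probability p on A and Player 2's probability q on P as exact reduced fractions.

P1 indiff ⇒ q·5+(1-q)·10 = q·7+(1-q)·0 ⇒ q(-2) = (1-q)(-10) ⇒ q = 5/6
P2 indiff ⇒ p·7+(1-p)·3 = p·1+(1-p)·5 ⇒ p(6) = (1-p)(2) ⇒ p = 1/4

p=1/4, q=5/6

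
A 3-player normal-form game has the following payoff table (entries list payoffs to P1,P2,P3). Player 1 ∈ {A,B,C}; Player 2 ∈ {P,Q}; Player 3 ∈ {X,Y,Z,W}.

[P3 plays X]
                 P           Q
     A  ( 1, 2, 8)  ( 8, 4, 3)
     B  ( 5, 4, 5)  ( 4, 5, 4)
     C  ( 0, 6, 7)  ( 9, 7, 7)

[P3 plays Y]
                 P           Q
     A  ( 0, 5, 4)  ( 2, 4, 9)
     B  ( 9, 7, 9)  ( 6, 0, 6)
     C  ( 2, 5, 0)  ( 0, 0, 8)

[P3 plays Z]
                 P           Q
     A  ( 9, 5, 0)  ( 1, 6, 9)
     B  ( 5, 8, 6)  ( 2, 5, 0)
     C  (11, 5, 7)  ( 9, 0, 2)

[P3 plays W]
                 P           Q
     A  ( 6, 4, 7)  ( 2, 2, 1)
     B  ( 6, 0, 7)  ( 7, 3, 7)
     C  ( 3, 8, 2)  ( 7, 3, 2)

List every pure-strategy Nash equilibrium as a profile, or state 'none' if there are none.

(A,P,X): not NE [P1→B gives 5>1; P2→Q gives 4>2]
(A,P,Y): not NE [P1→B gives 9>0; P3→X gives 8>4]
(A,P,Z): not NE [P1→C gives 11>9; P2→Q gives 6>5; P3→X gives 8>0]
(A,P,W): not NE [P3→X gives 8>7]
(A,Q,X): not NE [P1→C gives 9>8; P3→Z gives 9>3]
(A,Q,Y): not NE [P1→B gives 6>2; P2→P gives 5>4]
(A,Q,Z): not NE [P1→C gives 9>1]
(A,Q,W): not NE [P1→C gives 7>2; P2→P gives 4>2; P3→Z gives 9>1]
(B,P,X): not NE [P2→Q gives 5>4; P3→Y gives 9>5]
(B,P,Y): NE
(B,P,Z): not NE [P1→C gives 11>5; P3→Y gives 9>6]
(B,P,W): not NE [P2→Q gives 3>0; P3→Y gives 9>7]
(B,Q,X): not NE [P1→C gives 9>4; P3→W gives 7>4]
(B,Q,Y): not NE [P2→P gives 7>0; P3→W gives 7>6]
(B,Q,Z): not NE [P1→C gives 9>2; P2→P gives 8>5; P3→W gives 7>0]
(B,Q,W): NE
(C,P,X): not NE [P1→B gives 5>0; P2→Q gives 7>6]
(C,P,Y): not NE [P1→B gives 9>2; P3→Z gives 7>0]
(C,P,Z): NE
(C,P,W): not NE [P1→B gives 6>3; P3→Z gives 7>2]
(C,Q,X): not NE [P3→Y gives 8>7]
(C,Q,Y): not NE [P1→B gives 6>0; P2→P gives 5>0]
(C,Q,Z): not NE [P2→P gives 5>0; P3→Y gives 8>2]
(C,Q,W): not NE [P2→P gives 8>3; P3→Y gives 8>2]

NE set: (B,P,Y), (B,Q,W), (C,P,Z)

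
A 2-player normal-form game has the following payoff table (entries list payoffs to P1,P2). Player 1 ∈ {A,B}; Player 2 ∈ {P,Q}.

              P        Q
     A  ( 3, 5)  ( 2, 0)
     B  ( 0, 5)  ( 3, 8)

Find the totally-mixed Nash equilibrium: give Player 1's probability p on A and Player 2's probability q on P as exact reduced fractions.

(p,q) = (3/8, 1/4)

P1 indiff ⇒ q·3+(1-q)·2 = q·0+(1-q)·3 ⇒ q(3) = (1-q)(1) ⇒ q = 1/4
P2 indiff ⇒ p·5+(1-p)·5 = p·0+(1-p)·8 ⇒ p(5) = (1-p)(3) ⇒ p = 3/8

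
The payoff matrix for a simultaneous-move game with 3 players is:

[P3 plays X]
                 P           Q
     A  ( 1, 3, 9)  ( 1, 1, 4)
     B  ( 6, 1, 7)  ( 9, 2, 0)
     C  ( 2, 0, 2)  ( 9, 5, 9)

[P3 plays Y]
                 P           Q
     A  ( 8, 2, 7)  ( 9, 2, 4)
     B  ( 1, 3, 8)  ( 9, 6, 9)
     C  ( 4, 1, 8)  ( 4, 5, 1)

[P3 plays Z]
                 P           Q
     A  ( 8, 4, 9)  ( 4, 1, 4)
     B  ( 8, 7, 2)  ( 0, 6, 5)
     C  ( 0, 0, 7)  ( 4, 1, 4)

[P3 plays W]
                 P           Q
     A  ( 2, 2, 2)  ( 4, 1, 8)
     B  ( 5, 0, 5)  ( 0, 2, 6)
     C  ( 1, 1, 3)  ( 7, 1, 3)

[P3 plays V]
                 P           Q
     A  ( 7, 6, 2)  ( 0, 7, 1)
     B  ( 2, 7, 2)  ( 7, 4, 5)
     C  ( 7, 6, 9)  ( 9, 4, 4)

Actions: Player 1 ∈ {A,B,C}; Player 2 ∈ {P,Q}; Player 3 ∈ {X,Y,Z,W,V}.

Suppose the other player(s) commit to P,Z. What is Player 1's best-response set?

u_1(A vs P,Z) = 8
u_1(B vs P,Z) = 8
u_1(C vs P,Z) = 0
max payoff 8 at {A,B}

argmax u_1 = {A,B}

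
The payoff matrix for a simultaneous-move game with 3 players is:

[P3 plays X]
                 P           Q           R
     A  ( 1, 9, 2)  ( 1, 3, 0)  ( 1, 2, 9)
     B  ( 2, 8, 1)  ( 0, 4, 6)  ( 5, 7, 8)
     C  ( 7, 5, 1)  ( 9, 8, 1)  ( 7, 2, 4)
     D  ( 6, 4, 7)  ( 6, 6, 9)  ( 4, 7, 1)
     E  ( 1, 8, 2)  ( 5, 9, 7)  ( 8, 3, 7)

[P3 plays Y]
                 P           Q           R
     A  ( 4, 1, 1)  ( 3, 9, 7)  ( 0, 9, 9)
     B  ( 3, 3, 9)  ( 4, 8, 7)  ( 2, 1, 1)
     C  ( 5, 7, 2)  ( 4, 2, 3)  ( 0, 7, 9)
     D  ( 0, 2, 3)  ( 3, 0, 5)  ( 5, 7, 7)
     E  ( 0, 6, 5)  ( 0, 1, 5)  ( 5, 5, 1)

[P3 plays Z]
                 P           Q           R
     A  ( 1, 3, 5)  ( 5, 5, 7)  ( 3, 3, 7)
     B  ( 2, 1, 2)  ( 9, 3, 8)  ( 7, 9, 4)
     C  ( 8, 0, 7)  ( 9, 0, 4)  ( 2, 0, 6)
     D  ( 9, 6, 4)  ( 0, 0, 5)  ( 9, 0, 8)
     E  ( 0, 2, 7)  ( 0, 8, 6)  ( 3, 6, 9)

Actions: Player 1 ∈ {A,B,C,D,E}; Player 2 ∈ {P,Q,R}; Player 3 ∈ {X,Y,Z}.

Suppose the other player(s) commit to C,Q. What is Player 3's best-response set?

BR_3 = {Z}

u_3(X vs C,Q) = 1
u_3(Y vs C,Q) = 3
u_3(Z vs C,Q) = 4
max payoff 4 at {Z}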